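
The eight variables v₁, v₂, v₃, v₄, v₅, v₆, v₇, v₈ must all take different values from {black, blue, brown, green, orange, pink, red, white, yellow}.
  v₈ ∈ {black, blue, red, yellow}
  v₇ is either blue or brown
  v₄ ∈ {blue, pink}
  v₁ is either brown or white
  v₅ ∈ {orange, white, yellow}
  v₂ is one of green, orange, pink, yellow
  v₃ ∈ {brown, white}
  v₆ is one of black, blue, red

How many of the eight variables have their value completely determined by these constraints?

2

v₁ and v₃ share exactly the 2 values {brown, white}; by pigeonhole those values go to them, so strike brown, white from v₅, v₇.
v₇ has just one choice, so v₇ = blue. Strike blue from v₄, v₆, v₈.
That leaves v₄ = pink. Eliminate pink elsewhere: v₂.
Determined: v₄=pink, v₇=blue. The other variables each still have more than one consistent value. That makes 2.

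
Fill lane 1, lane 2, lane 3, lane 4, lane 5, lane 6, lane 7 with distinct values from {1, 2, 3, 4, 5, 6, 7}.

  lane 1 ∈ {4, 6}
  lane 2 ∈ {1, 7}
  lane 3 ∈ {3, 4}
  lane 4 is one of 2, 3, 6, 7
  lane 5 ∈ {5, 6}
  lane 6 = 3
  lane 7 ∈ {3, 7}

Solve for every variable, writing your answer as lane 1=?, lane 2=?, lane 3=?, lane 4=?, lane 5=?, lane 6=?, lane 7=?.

lane 6's domain is down to {3}, so lane 6 = 3. So lane 3, lane 4, lane 7 can't be 3.
That leaves lane 7 = 7. Eliminate 7 elsewhere: lane 2, lane 4.
That leaves lane 2 = 1.
lane 3's domain is down to {4}, so lane 3 = 4. Remove 4 from lane 1.
That leaves lane 1 = 6. Remove 6 from lane 4, lane 5.
lane 4's domain is down to {2}, so lane 4 = 2.
That leaves lane 5 = 5.

lane 1=6, lane 2=1, lane 3=4, lane 4=2, lane 5=5, lane 6=3, lane 7=7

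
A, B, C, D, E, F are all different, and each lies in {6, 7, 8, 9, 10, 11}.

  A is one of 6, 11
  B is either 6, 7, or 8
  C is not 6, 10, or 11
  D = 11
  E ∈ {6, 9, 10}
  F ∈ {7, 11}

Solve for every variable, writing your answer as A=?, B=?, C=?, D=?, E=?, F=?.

D has just one choice, so D = 11. So A, F can't be 11.
F's domain is down to {7}, so F = 7. Remove 7 from B, C.
A's domain is down to {6}, so A = 6. So B, E can't be 6.
B has just one choice, so B = 8. Eliminate 8 elsewhere: C.
C has just one choice, so C = 9. Strike 9 from E.
E has just one choice, so E = 10.

A=6, B=8, C=9, D=11, E=10, F=7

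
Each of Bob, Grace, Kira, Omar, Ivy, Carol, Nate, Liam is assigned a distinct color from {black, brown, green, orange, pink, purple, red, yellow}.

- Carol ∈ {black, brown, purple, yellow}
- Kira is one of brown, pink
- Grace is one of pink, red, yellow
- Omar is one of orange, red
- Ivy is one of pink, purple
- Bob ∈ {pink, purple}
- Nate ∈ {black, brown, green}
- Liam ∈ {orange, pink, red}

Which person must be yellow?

The 8 variables draw from only 8 values {black, brown, green, orange, pink, purple, red, yellow}, so each is used; only Nate can be green, hence Nate = green.
The 7 still-open variables together cover exactly {black, brown, orange, pink, purple, red, yellow} — 7 values for 7 variables — and black appears only in Carol's list, so Carol = black.
Among the 6 still-open variables, brown fits only Kira (and all 6 values in {brown, orange, pink, purple, red, yellow} must be used), so Kira = brown.
Among the 5 still-open variables, yellow fits only Grace (and all 5 values in {orange, pink, purple, red, yellow} must be used), so Grace = yellow.

Grace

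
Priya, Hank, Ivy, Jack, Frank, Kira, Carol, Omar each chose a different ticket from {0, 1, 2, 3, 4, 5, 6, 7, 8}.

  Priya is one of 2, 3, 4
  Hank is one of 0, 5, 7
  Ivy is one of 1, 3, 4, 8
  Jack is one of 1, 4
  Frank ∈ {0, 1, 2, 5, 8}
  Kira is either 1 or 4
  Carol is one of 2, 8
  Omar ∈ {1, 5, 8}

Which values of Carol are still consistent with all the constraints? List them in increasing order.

The 8 variables together cover exactly {0, 1, 2, 3, 4, 5, 7, 8} — 8 values for 8 variables — and 7 appears only in Hank's list, so Hank = 7.
The 7 still-open variables together cover exactly {0, 1, 2, 3, 4, 5, 8} — 7 values for 7 variables — and 0 appears only in Frank's list, so Frank = 0.
Among the 6 still-open variables, 5 fits only Omar (and all 6 values in {1, 2, 3, 4, 5, 8} must be used), so Omar = 5.
The 2 variables Jack and Kira are confined to {1, 4}, which locks those values in; drop them from Priya, Ivy.
No further eliminations apply; Carol can still be any of 2, 8.

2, 8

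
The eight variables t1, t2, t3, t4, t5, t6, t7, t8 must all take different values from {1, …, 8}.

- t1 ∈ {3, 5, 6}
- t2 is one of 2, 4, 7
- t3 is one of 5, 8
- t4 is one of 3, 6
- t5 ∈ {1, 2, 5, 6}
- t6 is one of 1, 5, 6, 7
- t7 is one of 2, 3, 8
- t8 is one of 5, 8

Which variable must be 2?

The 8 variables together cover exactly {1, 2, 3, 4, 5, 6, 7, 8} — 8 values for 8 variables — and 4 appears only in t2's list, so t2 = 4.
The 7 still-open variables draw from only 7 values {1, 2, 3, 5, 6, 7, 8}, so each is used; only t6 can be 7, hence t6 = 7.
The 6 still-open variables draw from only 6 values {1, 2, 3, 5, 6, 8}, so each is used; only t5 can be 1, hence t5 = 1.
The 5 still-open variables together cover exactly {2, 3, 5, 6, 8} — 5 values for 5 variables — and 2 appears only in t7's list, so t7 = 2.

t7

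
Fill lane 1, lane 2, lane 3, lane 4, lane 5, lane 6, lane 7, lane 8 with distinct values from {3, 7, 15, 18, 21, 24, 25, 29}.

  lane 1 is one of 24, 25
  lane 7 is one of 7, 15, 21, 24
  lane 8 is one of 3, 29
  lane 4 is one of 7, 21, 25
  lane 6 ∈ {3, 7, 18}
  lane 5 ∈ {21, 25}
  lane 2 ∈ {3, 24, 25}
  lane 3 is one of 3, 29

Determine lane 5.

The 8 variables draw from only 8 values {3, 7, 15, 18, 21, 24, 25, 29}, so each is used; only lane 7 can be 15, hence lane 7 = 15.
The 7 still-open variables draw from only 7 values {3, 7, 18, 21, 24, 25, 29}, so each is used; only lane 6 can be 18, hence lane 6 = 18.
The 6 still-open variables draw from only 6 values {3, 7, 21, 24, 25, 29}, so each is used; only lane 4 can be 7, hence lane 4 = 7.
The 5 still-open variables draw from only 5 values {3, 21, 24, 25, 29}, so each is used; only lane 5 can be 21, hence lane 5 = 21.

21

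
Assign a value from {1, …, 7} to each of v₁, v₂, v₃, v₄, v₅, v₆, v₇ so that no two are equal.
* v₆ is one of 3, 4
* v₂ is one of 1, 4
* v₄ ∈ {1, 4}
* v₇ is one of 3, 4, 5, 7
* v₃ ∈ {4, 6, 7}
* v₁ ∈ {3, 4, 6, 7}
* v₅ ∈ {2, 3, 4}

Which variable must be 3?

v₆

The 7 variables draw from only 7 values {1, 2, 3, 4, 5, 6, 7}, so each is used; only v₅ can be 2, hence v₅ = 2.
Among the 6 still-open variables, 5 fits only v₇ (and all 6 values in {1, 3, 4, 5, 6, 7} must be used), so v₇ = 5.
v₂ and v₄ share exactly the 2 values {1, 4}; by pigeonhole those values go to them, so strike 1, 4 from v₁, v₃, v₆.
So 3 goes to v₆.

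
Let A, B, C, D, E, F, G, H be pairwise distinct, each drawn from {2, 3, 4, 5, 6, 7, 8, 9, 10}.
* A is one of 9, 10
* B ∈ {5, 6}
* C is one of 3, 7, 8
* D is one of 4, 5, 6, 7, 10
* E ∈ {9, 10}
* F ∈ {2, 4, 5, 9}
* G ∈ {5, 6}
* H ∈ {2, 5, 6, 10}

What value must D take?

7

A and E share exactly the 2 values {9, 10}; by pigeonhole those values go to them, so strike 9, 10 from D, F, H.
B and G between them cover only {5, 6} — a naked pair. Remove those values from D, F, H.
H must be 2 (only option left). Eliminate 2 elsewhere: F.
F must be 4 (only option left). Strike 4 from D.
So D = 7.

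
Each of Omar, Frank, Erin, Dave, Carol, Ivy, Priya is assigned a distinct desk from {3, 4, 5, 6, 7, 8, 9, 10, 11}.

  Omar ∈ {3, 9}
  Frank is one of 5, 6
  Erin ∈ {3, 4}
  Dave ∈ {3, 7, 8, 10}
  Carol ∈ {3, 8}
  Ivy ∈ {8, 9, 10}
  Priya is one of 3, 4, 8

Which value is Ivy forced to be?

Erin, Carol, Priya between them cover only {3, 4, 8} — a naked triple. Remove those values from Omar, Dave, Ivy.
That leaves Omar = 9. Eliminate 9 elsewhere: Ivy.
So Ivy = 10.

10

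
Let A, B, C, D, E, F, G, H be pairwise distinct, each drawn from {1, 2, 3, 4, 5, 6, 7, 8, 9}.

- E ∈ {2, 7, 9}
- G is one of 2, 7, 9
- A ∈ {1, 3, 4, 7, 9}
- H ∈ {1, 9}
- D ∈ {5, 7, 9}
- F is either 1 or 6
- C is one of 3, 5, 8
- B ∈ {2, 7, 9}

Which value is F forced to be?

B, E, G share exactly the 3 values {2, 7, 9}; by pigeonhole those values go to them, so strike 2, 7, 9 from A, D, H.
D must be 5 (only option left). Remove 5 from C.
H's domain is down to {1}, so H = 1. Strike 1 from A, F.
So F = 6.

6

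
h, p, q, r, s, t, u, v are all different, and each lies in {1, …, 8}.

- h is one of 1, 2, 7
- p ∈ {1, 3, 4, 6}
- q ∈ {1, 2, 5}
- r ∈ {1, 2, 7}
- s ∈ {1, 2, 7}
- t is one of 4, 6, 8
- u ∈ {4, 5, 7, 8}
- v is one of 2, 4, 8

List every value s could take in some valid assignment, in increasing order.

1, 2, 7

The 8 variables draw from only 8 values {1, 2, 3, 4, 5, 6, 7, 8}, so each is used; only p can be 3, hence p = 3.
The 7 still-open variables draw from only 7 values {1, 2, 4, 5, 6, 7, 8}, so each is used; only t can be 6, hence t = 6.
The 3 variables h, r, s are confined to {1, 2, 7}, which locks those values in; drop them from q, u, v.
That leaves q = 5. Remove 5 from u.
No further eliminations apply; s can still be any of 1, 2, 7.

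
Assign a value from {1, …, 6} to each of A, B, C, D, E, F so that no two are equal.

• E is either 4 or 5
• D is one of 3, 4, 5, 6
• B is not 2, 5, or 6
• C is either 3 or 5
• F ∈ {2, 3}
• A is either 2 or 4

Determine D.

The 6 variables draw from only 6 values {1, 2, 3, 4, 5, 6}, so each is used; only B can be 1, hence B = 1.
The 5 still-open variables draw from only 5 values {2, 3, 4, 5, 6}, so each is used; only D can be 6, hence D = 6.

6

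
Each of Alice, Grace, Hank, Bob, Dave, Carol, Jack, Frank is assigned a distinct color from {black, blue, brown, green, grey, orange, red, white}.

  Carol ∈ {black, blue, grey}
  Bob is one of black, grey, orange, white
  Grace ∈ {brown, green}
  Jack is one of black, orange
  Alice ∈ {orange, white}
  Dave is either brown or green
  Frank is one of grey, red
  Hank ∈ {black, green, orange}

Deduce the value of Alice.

The 8 variables draw from only 8 values {black, blue, brown, green, grey, orange, red, white}, so each is used; only Carol can be blue, hence Carol = blue.
The 7 still-open variables draw from only 7 values {black, brown, green, grey, orange, red, white}, so each is used; only Frank can be red, hence Frank = red.
The 6 still-open variables draw from only 6 values {black, brown, green, grey, orange, white}, so each is used; only Bob can be grey, hence Bob = grey.
The 5 still-open variables together cover exactly {black, brown, green, orange, white} — 5 values for 5 variables — and white appears only in Alice's list, so Alice = white.

white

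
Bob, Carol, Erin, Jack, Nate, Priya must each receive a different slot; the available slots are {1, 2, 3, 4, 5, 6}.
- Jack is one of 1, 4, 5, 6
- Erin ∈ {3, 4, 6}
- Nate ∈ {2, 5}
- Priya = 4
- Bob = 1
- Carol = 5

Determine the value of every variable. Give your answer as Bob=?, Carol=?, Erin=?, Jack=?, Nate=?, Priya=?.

Bob=1, Carol=5, Erin=3, Jack=6, Nate=2, Priya=4

Bob has just one choice, so Bob = 1. Strike 1 from Jack.
Carol's domain is down to {5}, so Carol = 5. Strike 5 from Jack, Nate.
Nate's domain is down to {2}, so Nate = 2.
That leaves Priya = 4. Strike 4 from Erin, Jack.
Jack's domain is down to {6}, so Jack = 6. So Erin can't be 6.
Erin's domain is down to {3}, so Erin = 3.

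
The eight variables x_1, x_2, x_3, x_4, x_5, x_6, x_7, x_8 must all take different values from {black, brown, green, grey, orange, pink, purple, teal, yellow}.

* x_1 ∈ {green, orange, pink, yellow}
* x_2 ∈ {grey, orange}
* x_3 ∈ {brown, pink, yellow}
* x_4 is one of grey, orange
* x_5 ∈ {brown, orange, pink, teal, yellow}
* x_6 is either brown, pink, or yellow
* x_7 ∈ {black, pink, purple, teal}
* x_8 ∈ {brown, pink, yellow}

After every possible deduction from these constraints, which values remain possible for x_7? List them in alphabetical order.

black, purple

x_2 and x_4 share exactly the 2 values {grey, orange}; by pigeonhole those values go to them, so strike grey, orange from x_1, x_5.
The 3 variables x_3, x_6, x_8 are confined to {brown, pink, yellow}, which locks those values in; drop them from x_1, x_5, x_7.
That leaves x_1 = green.
x_5's domain is down to {teal}, so x_5 = teal. Strike teal from x_7.
No further eliminations apply; x_7 can still be any of black, purple.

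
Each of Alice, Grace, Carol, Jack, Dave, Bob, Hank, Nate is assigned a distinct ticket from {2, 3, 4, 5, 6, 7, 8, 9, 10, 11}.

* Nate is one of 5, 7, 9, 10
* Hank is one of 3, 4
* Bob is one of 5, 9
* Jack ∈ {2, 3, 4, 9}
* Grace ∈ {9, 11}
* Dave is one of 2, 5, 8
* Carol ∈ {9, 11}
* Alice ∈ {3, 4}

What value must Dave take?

8

Alice and Hank between them cover only {3, 4} — a naked pair. Remove those values from Jack.
Grace and Carol share exactly the 2 values {9, 11}; by pigeonhole those values go to them, so strike 9, 11 from Jack, Bob, Nate.
Jack's domain is down to {2}, so Jack = 2. Strike 2 from Dave.
That leaves Bob = 5. Eliminate 5 elsewhere: Dave, Nate.
So Dave = 8.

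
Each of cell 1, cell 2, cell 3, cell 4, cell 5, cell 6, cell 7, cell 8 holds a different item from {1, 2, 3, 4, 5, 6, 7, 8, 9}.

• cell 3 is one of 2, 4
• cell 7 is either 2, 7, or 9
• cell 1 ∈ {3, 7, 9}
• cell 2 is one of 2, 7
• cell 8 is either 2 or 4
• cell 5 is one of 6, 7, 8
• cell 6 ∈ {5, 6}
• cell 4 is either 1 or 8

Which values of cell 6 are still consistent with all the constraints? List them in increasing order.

5, 6

cell 3 and cell 8 share exactly the 2 values {2, 4}; by pigeonhole those values go to them, so strike 2, 4 from cell 2, cell 7.
That leaves cell 2 = 7. Strike 7 from cell 1, cell 5, cell 7.
cell 7 has just one choice, so cell 7 = 9. Remove 9 from cell 1.
cell 1's domain is down to {3}, so cell 1 = 3.
No further eliminations apply; cell 6 can still be any of 5, 6.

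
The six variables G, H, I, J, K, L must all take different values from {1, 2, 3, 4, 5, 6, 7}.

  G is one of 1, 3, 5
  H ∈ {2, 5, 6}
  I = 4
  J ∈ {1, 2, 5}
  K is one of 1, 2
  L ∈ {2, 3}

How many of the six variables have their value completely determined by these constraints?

I has just one choice, so I = 4.
Among the 5 still-open variables, 6 fits only H (and all 5 values in {1, 2, 3, 5, 6} must be used), so H = 6.
Determined: H=6, I=4. The other variables each still have more than one consistent value. That makes 2.

2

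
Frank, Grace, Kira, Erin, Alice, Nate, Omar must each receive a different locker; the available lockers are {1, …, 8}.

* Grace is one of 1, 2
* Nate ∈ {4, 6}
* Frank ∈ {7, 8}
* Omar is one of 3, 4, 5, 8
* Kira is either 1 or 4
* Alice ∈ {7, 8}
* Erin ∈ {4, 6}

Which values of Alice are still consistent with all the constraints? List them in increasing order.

Frank and Alice share exactly the 2 values {7, 8}; by pigeonhole those values go to them, so strike 7, 8 from Omar.
Erin and Nate between them cover only {4, 6} — a naked pair. Remove those values from Kira, Omar.
That leaves Kira = 1. Strike 1 from Grace.
That leaves Grace = 2.
No further eliminations apply; Alice can still be any of 7, 8.

7, 8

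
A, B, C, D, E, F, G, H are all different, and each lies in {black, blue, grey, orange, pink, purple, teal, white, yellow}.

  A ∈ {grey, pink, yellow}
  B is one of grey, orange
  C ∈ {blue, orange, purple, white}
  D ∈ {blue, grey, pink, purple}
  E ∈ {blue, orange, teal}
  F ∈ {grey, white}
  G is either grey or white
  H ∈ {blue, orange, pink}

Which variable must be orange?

B

The 8 variables together cover exactly {blue, grey, orange, pink, purple, teal, white, yellow} — 8 values for 8 variables — and teal appears only in E's list, so E = teal.
The 7 still-open variables draw from only 7 values {blue, grey, orange, pink, purple, white, yellow}, so each is used; only A can be yellow, hence A = yellow.
F and G between them cover only {grey, white} — a naked pair. Remove those values from B, C, D.
So orange goes to B.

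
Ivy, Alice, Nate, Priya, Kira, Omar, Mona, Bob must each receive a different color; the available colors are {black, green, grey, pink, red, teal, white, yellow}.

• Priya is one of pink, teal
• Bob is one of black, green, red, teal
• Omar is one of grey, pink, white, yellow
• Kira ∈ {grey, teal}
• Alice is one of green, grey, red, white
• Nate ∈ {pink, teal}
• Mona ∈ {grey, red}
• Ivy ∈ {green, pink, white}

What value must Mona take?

red

The 8 variables together cover exactly {black, green, grey, pink, red, teal, white, yellow} — 8 values for 8 variables — and black appears only in Bob's list, so Bob = black.
The 7 still-open variables together cover exactly {green, grey, pink, red, teal, white, yellow} — 7 values for 7 variables — and yellow appears only in Omar's list, so Omar = yellow.
The 2 variables Nate and Priya are confined to {pink, teal}, which locks those values in; drop them from Ivy, Kira.
Kira has just one choice, so Kira = grey. Strike grey from Alice, Mona.
So Mona = red.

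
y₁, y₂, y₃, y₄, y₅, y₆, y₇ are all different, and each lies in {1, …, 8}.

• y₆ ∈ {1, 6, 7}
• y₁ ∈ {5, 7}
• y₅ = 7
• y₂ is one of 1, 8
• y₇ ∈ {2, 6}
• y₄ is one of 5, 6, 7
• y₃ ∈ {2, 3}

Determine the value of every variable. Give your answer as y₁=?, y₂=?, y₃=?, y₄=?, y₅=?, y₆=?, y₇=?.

y₁=5, y₂=8, y₃=3, y₄=6, y₅=7, y₆=1, y₇=2

y₅ has just one choice, so y₅ = 7. Eliminate 7 elsewhere: y₁, y₄, y₆.
That leaves y₁ = 5. So y₄ can't be 5.
y₄ must be 6 (only option left). So y₆, y₇ can't be 6.
y₆ must be 1 (only option left). Eliminate 1 elsewhere: y₂.
y₇ must be 2 (only option left). Strike 2 from y₃.
y₂ has just one choice, so y₂ = 8.
That leaves y₃ = 3.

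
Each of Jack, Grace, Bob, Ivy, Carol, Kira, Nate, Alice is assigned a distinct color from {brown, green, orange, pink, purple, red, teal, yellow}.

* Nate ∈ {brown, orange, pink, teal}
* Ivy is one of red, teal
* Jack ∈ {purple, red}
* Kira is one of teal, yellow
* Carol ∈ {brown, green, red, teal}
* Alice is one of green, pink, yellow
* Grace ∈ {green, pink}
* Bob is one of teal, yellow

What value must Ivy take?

Among the 8 variables, orange fits only Nate (and all 8 values in {brown, green, orange, pink, purple, red, teal, yellow} must be used), so Nate = orange.
The 7 still-open variables draw from only 7 values {brown, green, pink, purple, red, teal, yellow}, so each is used; only Carol can be brown, hence Carol = brown.
The 6 still-open variables draw from only 6 values {green, pink, purple, red, teal, yellow}, so each is used; only Jack can be purple, hence Jack = purple.
Among the 5 still-open variables, red fits only Ivy (and all 5 values in {green, pink, red, teal, yellow} must be used), so Ivy = red.

red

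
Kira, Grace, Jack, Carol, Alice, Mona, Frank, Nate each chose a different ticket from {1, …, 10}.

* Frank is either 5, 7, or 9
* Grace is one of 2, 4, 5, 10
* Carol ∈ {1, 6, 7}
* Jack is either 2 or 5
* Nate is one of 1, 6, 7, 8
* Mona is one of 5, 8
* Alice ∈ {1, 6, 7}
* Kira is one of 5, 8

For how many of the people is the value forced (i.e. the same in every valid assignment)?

2

The 2 variables Kira and Mona are confined to {5, 8}, which locks those values in; drop them from Grace, Jack, Frank, Nate.
That leaves Jack = 2. Eliminate 2 elsewhere: Grace.
Carol, Alice, Nate between them cover only {1, 6, 7} — a naked triple. Remove those values from Frank.
Frank has just one choice, so Frank = 9.
Determined: Jack=2, Frank=9. The other people each still have more than one consistent value. That makes 2.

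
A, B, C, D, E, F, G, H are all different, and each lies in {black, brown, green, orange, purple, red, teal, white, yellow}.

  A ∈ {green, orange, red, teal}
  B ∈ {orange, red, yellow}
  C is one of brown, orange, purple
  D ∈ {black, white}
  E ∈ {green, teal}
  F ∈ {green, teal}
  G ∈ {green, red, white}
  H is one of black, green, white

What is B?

E and F between them cover only {green, teal} — a naked pair. Remove those values from A, G, H.
D and H share exactly the 2 values {black, white}; by pigeonhole those values go to them, so strike black, white from G.
G has just one choice, so G = red. Strike red from A, B.
That leaves A = orange. Strike orange from B, C.
So B = yellow.

yellow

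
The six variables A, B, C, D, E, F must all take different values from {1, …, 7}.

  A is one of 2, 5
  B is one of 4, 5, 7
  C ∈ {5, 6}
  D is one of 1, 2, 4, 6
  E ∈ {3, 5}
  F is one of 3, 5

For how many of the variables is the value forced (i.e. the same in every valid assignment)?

E and F share exactly the 2 values {3, 5}; by pigeonhole those values go to them, so strike 3, 5 from A, B, C.
A must be 2 (only option left). So D can't be 2.
C has just one choice, so C = 6. Remove 6 from D.
Determined: A=2, C=6. The other variables each still have more than one consistent value. That makes 2.

2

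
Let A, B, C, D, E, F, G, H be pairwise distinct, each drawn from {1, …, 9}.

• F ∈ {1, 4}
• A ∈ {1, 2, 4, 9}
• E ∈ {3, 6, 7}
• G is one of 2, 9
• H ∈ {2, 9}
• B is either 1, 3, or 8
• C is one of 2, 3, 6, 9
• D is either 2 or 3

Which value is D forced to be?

3

Among the 8 variables, 7 fits only E (and all 8 values in {1, 2, 3, 4, 6, 7, 8, 9} must be used), so E = 7.
The 7 still-open variables together cover exactly {1, 2, 3, 4, 6, 8, 9} — 7 values for 7 variables — and 6 appears only in C's list, so C = 6.
The 6 still-open variables draw from only 6 values {1, 2, 3, 4, 8, 9}, so each is used; only B can be 8, hence B = 8.
The 5 still-open variables together cover exactly {1, 2, 3, 4, 9} — 5 values for 5 variables — and 3 appears only in D's list, so D = 3.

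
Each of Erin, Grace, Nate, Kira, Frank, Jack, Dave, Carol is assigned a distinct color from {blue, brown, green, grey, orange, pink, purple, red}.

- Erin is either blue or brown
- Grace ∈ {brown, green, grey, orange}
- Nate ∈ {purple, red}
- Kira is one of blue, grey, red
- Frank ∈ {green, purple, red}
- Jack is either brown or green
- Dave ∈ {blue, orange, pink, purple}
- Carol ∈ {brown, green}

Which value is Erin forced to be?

The 8 variables together cover exactly {blue, brown, green, grey, orange, pink, purple, red} — 8 values for 8 variables — and pink appears only in Dave's list, so Dave = pink.
Among the 7 still-open variables, orange fits only Grace (and all 7 values in {blue, brown, green, grey, orange, purple, red} must be used), so Grace = orange.
The 6 still-open variables together cover exactly {blue, brown, green, grey, purple, red} — 6 values for 6 variables — and grey appears only in Kira's list, so Kira = grey.
The 5 still-open variables together cover exactly {blue, brown, green, purple, red} — 5 values for 5 variables — and blue appears only in Erin's list, so Erin = blue.

blue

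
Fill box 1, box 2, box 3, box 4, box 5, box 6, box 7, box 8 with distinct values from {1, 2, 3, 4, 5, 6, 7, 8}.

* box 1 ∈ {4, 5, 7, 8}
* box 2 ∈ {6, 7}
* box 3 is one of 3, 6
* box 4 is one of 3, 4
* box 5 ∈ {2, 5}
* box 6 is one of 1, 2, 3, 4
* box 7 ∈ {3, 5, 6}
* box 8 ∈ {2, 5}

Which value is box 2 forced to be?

Among the 8 variables, 1 fits only box 6 (and all 8 values in {1, 2, 3, 4, 5, 6, 7, 8} must be used), so box 6 = 1.
The 7 still-open variables together cover exactly {2, 3, 4, 5, 6, 7, 8} — 7 values for 7 variables — and 8 appears only in box 1's list, so box 1 = 8.
Among the 6 still-open variables, 4 fits only box 4 (and all 6 values in {2, 3, 4, 5, 6, 7} must be used), so box 4 = 4.
The 5 still-open variables together cover exactly {2, 3, 5, 6, 7} — 5 values for 5 variables — and 7 appears only in box 2's list, so box 2 = 7.

7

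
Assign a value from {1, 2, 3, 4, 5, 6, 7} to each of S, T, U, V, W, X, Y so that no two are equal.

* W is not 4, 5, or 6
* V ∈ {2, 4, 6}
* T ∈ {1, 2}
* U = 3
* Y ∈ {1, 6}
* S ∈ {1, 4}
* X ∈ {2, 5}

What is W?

7

U has just one choice, so U = 3. Strike 3 from W.
The 6 still-open variables together cover exactly {1, 2, 4, 5, 6, 7} — 6 values for 6 variables — and 5 appears only in X's list, so X = 5.
The 5 still-open variables together cover exactly {1, 2, 4, 6, 7} — 5 values for 5 variables — and 7 appears only in W's list, so W = 7.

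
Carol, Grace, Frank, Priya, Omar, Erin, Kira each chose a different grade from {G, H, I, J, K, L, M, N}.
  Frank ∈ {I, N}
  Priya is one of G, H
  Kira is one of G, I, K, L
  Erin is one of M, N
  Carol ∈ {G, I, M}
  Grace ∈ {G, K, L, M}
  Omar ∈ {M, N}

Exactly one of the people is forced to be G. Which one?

The 7 variables together cover exactly {G, H, I, K, L, M, N} — 7 values for 7 variables — and H appears only in Priya's list, so Priya = H.
The 2 variables Omar and Erin are confined to {M, N}, which locks those values in; drop them from Carol, Grace, Frank.
That leaves Frank = I. Remove I from Carol, Kira.
So G goes to Carol.

Carol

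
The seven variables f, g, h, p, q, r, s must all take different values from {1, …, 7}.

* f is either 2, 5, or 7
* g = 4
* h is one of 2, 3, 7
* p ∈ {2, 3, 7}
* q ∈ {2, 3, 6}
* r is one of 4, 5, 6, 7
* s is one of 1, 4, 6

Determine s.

1

g has just one choice, so g = 4. Eliminate 4 elsewhere: r, s.
Among the 6 still-open variables, 1 fits only s (and all 6 values in {1, 2, 3, 5, 6, 7} must be used), so s = 1.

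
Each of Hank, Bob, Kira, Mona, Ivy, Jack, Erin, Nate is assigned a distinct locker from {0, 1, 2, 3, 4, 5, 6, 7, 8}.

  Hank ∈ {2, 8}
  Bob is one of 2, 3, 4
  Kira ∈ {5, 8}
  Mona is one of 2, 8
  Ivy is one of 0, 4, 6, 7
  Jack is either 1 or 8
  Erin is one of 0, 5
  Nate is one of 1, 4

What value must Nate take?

Hank and Mona share exactly the 2 values {2, 8}; by pigeonhole those values go to them, so strike 2, 8 from Bob, Kira, Jack.
Kira has just one choice, so Kira = 5. Eliminate 5 elsewhere: Erin.
Jack has just one choice, so Jack = 1. So Nate can't be 1.
So Nate = 4.

4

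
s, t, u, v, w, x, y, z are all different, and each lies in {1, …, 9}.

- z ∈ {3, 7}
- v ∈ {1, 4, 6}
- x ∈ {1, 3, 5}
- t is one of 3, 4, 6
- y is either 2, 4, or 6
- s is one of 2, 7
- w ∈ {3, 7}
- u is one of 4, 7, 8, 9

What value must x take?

w and z share exactly the 2 values {3, 7}; by pigeonhole those values go to them, so strike 3, 7 from s, t, u, x.
That leaves s = 2. So y can't be 2.
t and y between them cover only {4, 6} — a naked pair. Remove those values from u, v.
That leaves v = 1. Strike 1 from x.
So x = 5.

5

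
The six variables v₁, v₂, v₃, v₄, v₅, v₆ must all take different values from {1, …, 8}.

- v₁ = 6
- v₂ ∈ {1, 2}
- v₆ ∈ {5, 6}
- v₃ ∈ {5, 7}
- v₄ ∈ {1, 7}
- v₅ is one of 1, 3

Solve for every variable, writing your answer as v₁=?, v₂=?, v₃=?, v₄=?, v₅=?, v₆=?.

v₁=6, v₂=2, v₃=7, v₄=1, v₅=3, v₆=5

v₁ has just one choice, so v₁ = 6. Strike 6 from v₆.
That leaves v₆ = 5. So v₃ can't be 5.
v₃ has just one choice, so v₃ = 7. So v₄ can't be 7.
v₄ has just one choice, so v₄ = 1. Remove 1 from v₂, v₅.
v₅'s domain is down to {3}, so v₅ = 3.
v₂ has just one choice, so v₂ = 2.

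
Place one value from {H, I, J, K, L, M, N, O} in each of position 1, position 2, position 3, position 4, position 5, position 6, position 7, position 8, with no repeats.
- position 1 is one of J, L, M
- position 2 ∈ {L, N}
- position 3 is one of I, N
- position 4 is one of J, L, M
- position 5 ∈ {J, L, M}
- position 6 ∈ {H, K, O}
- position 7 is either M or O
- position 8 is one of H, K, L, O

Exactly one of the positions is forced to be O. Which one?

position 7

The 8 variables together cover exactly {H, I, J, K, L, M, N, O} — 8 values for 8 variables — and I appears only in position 3's list, so position 3 = I.
Among the 7 still-open variables, N fits only position 2 (and all 7 values in {H, J, K, L, M, N, O} must be used), so position 2 = N.
The 3 variables position 1, position 4, position 5 are confined to {J, L, M}, which locks those values in; drop them from position 7, position 8.
So O goes to position 7.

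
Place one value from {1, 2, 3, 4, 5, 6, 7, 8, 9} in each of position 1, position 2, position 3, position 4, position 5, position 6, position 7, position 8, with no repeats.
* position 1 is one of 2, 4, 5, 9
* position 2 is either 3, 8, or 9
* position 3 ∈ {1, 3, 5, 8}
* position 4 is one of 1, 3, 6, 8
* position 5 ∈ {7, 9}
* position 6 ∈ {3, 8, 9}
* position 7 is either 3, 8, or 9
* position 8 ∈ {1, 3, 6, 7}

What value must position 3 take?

The 3 variables position 2, position 6, position 7 are confined to {3, 8, 9}, which locks those values in; drop them from position 1, position 3, position 4, position 5, position 8.
position 5's domain is down to {7}, so position 5 = 7. Strike 7 from position 8.
position 4 and position 8 between them cover only {1, 6} — a naked pair. Remove those values from position 3.
So position 3 = 5.

5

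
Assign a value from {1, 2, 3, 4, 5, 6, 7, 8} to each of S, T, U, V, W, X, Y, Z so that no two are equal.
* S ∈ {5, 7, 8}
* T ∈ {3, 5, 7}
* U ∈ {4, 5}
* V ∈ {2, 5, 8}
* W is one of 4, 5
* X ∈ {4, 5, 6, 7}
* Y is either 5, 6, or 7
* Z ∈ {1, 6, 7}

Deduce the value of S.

The 8 variables together cover exactly {1, 2, 3, 4, 5, 6, 7, 8} — 8 values for 8 variables — and 1 appears only in Z's list, so Z = 1.
The 7 still-open variables draw from only 7 values {2, 3, 4, 5, 6, 7, 8}, so each is used; only V can be 2, hence V = 2.
Among the 6 still-open variables, 3 fits only T (and all 6 values in {3, 4, 5, 6, 7, 8} must be used), so T = 3.
The 5 still-open variables draw from only 5 values {4, 5, 6, 7, 8}, so each is used; only S can be 8, hence S = 8.

8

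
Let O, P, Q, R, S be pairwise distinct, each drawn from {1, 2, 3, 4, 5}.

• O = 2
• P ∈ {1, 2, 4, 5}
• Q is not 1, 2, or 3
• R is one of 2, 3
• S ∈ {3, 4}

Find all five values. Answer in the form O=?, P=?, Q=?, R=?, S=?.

O must be 2 (only option left). Remove 2 from P, R.
R's domain is down to {3}, so R = 3. Eliminate 3 elsewhere: S.
S must be 4 (only option left). So P, Q can't be 4.
Q has just one choice, so Q = 5. Eliminate 5 elsewhere: P.
P has just one choice, so P = 1.

O=2, P=1, Q=5, R=3, S=4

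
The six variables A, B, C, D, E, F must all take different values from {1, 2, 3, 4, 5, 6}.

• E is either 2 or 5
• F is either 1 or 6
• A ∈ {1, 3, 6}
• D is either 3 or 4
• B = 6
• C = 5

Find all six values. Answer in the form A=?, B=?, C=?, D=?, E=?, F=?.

B has just one choice, so B = 6. Remove 6 from A, F.
C's domain is down to {5}, so C = 5. Remove 5 from E.
E's domain is down to {2}, so E = 2.
F's domain is down to {1}, so F = 1. Eliminate 1 elsewhere: A.
A's domain is down to {3}, so A = 3. Strike 3 from D.
That leaves D = 4.

A=3, B=6, C=5, D=4, E=2, F=1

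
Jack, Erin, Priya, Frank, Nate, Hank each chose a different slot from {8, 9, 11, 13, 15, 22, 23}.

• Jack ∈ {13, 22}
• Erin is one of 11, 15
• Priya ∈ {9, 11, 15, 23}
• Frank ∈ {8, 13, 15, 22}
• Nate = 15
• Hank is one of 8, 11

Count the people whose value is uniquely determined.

Nate has just one choice, so Nate = 15. So Erin, Priya, Frank can't be 15.
Erin has just one choice, so Erin = 11. Strike 11 from Priya, Hank.
Hank has just one choice, so Hank = 8. Strike 8 from Frank.
Determined: Erin=11, Nate=15, Hank=8. The other people each still have more than one consistent value. That makes 3.

3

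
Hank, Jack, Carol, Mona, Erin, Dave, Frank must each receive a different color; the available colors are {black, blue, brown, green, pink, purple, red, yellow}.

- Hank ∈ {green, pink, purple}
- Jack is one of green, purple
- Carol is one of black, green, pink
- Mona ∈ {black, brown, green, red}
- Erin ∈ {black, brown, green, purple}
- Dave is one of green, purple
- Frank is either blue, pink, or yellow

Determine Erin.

Jack and Dave between them cover only {green, purple} — a naked pair. Remove those values from Hank, Carol, Mona, Erin.
That leaves Hank = pink. Eliminate pink elsewhere: Carol, Frank.
Carol must be black (only option left). So Mona, Erin can't be black.
So Erin = brown.

brown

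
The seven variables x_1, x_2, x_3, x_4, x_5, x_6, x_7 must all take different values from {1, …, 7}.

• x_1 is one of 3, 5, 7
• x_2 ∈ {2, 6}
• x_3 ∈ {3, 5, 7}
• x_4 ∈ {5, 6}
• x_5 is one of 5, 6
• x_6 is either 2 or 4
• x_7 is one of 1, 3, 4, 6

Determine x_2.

The 7 variables together cover exactly {1, 2, 3, 4, 5, 6, 7} — 7 values for 7 variables — and 1 appears only in x_7's list, so x_7 = 1.
The 6 still-open variables draw from only 6 values {2, 3, 4, 5, 6, 7}, so each is used; only x_6 can be 4, hence x_6 = 4.
Among the 5 still-open variables, 2 fits only x_2 (and all 5 values in {2, 3, 5, 6, 7} must be used), so x_2 = 2.

2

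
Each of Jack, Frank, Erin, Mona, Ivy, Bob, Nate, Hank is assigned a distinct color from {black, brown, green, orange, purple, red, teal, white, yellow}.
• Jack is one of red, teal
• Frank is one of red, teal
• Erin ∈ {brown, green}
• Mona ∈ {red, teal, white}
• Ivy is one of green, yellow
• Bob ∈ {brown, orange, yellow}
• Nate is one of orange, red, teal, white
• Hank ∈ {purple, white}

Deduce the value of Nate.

The 8 variables together cover exactly {brown, green, orange, purple, red, teal, white, yellow} — 8 values for 8 variables — and purple appears only in Hank's list, so Hank = purple.
Jack and Frank between them cover only {red, teal} — a naked pair. Remove those values from Mona, Nate.
Mona's domain is down to {white}, so Mona = white. Strike white from Nate.
So Nate = orange.

orange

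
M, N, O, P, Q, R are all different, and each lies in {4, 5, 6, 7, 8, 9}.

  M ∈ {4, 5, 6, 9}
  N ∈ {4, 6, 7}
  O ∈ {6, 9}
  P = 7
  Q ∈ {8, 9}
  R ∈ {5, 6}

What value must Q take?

8

P has just one choice, so P = 7. Strike 7 from N.
The 5 still-open variables together cover exactly {4, 5, 6, 8, 9} — 5 values for 5 variables — and 8 appears only in Q's list, so Q = 8.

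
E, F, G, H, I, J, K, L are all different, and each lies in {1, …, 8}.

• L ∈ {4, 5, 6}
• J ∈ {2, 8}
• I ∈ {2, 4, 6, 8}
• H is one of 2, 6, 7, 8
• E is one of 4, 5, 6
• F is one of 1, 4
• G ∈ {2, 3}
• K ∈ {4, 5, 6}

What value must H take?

7

The 8 variables together cover exactly {1, 2, 3, 4, 5, 6, 7, 8} — 8 values for 8 variables — and 1 appears only in F's list, so F = 1.
Among the 7 still-open variables, 3 fits only G (and all 7 values in {2, 3, 4, 5, 6, 7, 8} must be used), so G = 3.
Among the 6 still-open variables, 7 fits only H (and all 6 values in {2, 4, 5, 6, 7, 8} must be used), so H = 7.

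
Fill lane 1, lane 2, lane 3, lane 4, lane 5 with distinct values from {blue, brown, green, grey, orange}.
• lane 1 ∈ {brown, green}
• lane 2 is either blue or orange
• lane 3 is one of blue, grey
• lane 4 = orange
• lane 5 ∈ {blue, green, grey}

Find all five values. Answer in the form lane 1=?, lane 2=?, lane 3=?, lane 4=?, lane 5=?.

lane 4 has just one choice, so lane 4 = orange. So lane 2 can't be orange.
lane 2 must be blue (only option left). Strike blue from lane 3, lane 5.
lane 3 must be grey (only option left). Eliminate grey elsewhere: lane 5.
lane 5's domain is down to {green}, so lane 5 = green. Remove green from lane 1.
lane 1 has just one choice, so lane 1 = brown.

lane 1=brown, lane 2=blue, lane 3=grey, lane 4=orange, lane 5=green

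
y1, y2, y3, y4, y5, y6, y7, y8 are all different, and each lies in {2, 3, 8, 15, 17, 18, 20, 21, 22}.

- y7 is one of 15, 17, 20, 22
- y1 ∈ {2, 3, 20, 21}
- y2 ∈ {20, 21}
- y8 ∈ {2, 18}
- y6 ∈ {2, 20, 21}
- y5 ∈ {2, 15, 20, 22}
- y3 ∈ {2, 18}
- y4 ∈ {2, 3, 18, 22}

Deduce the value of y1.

3

The 8 variables draw from only 8 values {2, 3, 15, 17, 18, 20, 21, 22}, so each is used; only y7 can be 17, hence y7 = 17.
The 7 still-open variables draw from only 7 values {2, 3, 15, 18, 20, 21, 22}, so each is used; only y5 can be 15, hence y5 = 15.
The 6 still-open variables together cover exactly {2, 3, 18, 20, 21, 22} — 6 values for 6 variables — and 22 appears only in y4's list, so y4 = 22.
The 5 still-open variables together cover exactly {2, 3, 18, 20, 21} — 5 values for 5 variables — and 3 appears only in y1's list, so y1 = 3.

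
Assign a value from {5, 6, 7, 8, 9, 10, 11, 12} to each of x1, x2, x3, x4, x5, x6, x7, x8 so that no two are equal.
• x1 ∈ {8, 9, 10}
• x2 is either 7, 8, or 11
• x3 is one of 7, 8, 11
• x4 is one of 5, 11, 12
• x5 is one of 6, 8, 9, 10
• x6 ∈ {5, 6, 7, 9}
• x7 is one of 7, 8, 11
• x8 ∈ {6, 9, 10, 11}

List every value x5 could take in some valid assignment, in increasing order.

6, 9, 10

The 8 variables draw from only 8 values {5, 6, 7, 8, 9, 10, 11, 12}, so each is used; only x4 can be 12, hence x4 = 12.
The 7 still-open variables together cover exactly {5, 6, 7, 8, 9, 10, 11} — 7 values for 7 variables — and 5 appears only in x6's list, so x6 = 5.
x2, x3, x7 between them cover only {7, 8, 11} — a naked triple. Remove those values from x1, x5, x8.
No further eliminations apply; x5 can still be any of 6, 9, 10.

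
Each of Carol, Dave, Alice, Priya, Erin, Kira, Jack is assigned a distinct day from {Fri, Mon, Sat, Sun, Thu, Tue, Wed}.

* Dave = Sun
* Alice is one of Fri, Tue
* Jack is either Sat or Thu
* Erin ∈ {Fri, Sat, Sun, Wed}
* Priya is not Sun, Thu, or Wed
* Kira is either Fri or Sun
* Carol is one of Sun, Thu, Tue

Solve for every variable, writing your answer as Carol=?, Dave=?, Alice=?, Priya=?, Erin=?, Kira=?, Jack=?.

Dave's domain is down to {Sun}, so Dave = Sun. Remove Sun from Carol, Erin, Kira.
That leaves Kira = Fri. Strike Fri from Alice, Priya, Erin.
That leaves Alice = Tue. Strike Tue from Carol, Priya.
That leaves Carol = Thu. Eliminate Thu elsewhere: Jack.
Jack's domain is down to {Sat}, so Jack = Sat. So Priya, Erin can't be Sat.
Priya has just one choice, so Priya = Mon.
That leaves Erin = Wed.

Carol=Thu, Dave=Sun, Alice=Tue, Priya=Mon, Erin=Wed, Kira=Fri, Jack=Sat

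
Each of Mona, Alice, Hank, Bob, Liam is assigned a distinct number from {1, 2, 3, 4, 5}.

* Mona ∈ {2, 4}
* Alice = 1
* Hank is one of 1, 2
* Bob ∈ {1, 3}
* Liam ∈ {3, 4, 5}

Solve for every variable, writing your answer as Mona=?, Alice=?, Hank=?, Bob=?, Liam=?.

Alice's domain is down to {1}, so Alice = 1. Remove 1 from Hank, Bob.
Hank's domain is down to {2}, so Hank = 2. So Mona can't be 2.
Bob's domain is down to {3}, so Bob = 3. Remove 3 from Liam.
Mona's domain is down to {4}, so Mona = 4. Strike 4 from Liam.
Liam's domain is down to {5}, so Liam = 5.

Mona=4, Alice=1, Hank=2, Bob=3, Liam=5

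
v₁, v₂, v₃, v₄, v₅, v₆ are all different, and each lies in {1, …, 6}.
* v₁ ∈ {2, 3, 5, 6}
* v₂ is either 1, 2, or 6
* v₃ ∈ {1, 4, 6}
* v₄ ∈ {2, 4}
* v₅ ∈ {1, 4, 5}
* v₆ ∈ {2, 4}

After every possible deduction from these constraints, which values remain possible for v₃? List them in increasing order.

The 6 variables draw from only 6 values {1, 2, 3, 4, 5, 6}, so each is used; only v₁ can be 3, hence v₁ = 3.
The 5 still-open variables together cover exactly {1, 2, 4, 5, 6} — 5 values for 5 variables — and 5 appears only in v₅'s list, so v₅ = 5.
The 2 variables v₄ and v₆ are confined to {2, 4}, which locks those values in; drop them from v₂, v₃.
No further eliminations apply; v₃ can still be any of 1, 6.

1, 6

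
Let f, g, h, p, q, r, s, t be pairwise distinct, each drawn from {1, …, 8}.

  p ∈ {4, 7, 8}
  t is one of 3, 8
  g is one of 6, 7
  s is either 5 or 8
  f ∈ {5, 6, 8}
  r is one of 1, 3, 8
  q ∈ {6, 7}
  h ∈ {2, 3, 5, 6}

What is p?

4

The 8 variables together cover exactly {1, 2, 3, 4, 5, 6, 7, 8} — 8 values for 8 variables — and 1 appears only in r's list, so r = 1.
The 7 still-open variables together cover exactly {2, 3, 4, 5, 6, 7, 8} — 7 values for 7 variables — and 2 appears only in h's list, so h = 2.
The 6 still-open variables draw from only 6 values {3, 4, 5, 6, 7, 8}, so each is used; only t can be 3, hence t = 3.
The 5 still-open variables together cover exactly {4, 5, 6, 7, 8} — 5 values for 5 variables — and 4 appears only in p's list, so p = 4.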